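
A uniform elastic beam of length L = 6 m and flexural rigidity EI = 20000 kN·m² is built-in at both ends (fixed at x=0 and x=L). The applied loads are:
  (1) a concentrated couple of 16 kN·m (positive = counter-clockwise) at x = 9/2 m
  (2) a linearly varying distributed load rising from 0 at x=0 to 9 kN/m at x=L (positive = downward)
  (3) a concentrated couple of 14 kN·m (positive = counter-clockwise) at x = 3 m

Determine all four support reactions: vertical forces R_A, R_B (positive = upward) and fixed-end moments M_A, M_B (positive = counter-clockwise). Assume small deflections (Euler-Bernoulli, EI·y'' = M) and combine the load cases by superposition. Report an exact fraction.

Load 1 — applied couple M₀=16 kN·m at a=9/2 m (b=L-a=3/2):
  R_A = 6M₀ab/L³ = 6·16·(9/2)·(3/2)/6³ = 3 kN
  M_A = M₀b(2a-b)/L² = 16·(3/2)·(2·(9/2)-(3/2))/6² = 5 kN·m
  R_B = -6M₀ab/L³ = -6·16·(9/2)·(3/2)/6³ = -3 kN
  M_B = M₀a(2b-a)/L² = 16·(9/2)·(2·(3/2)-(9/2))/6² = -3 kN·m
Load 2 — triangular load w₀=9 kN/m (0→w₀ over full span):
  R_A = 3w₀L/20 = 3·9·6/20 = 81/10 kN
  M_A = w₀L²/30 = 9·6²/30 = 54/5 kN·m
  R_B = 7w₀L/20 = 7·9·6/20 = 189/10 kN
  M_B = -w₀L²/20 = -9·6²/20 = -81/5 kN·m
Load 3 — applied couple M₀=14 kN·m at a=3 m (b=L-a=3):
  R_A = 6M₀ab/L³ = 6·14·3·3/6³ = 7/2 kN
  M_A = M₀b(2a-b)/L² = 14·3·(2·3-3)/6² = 7/2 kN·m
  R_B = -6M₀ab/L³ = -6·14·3·3/6³ = -7/2 kN
  M_B = M₀a(2b-a)/L² = 14·3·(2·3-3)/6² = 7/2 kN·m
Superposition: R_A = 73/5 kN, M_A = 193/10 kN·m, R_B = 62/5 kN, M_B = -157/10 kN·m

R_A = 73/5 kN, M_A = 193/10 kN·m, R_B = 62/5 kN, M_B = -157/10 kN·m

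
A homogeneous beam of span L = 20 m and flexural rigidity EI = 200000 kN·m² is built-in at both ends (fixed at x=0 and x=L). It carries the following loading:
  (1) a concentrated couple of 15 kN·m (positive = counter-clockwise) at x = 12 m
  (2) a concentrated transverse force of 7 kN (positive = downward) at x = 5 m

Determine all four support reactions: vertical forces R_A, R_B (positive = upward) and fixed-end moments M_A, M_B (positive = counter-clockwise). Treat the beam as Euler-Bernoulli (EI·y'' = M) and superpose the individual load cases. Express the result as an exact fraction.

R_A = 5589/800 kN, M_A = 1959/80 kN·m, R_B = 11/800 kN, M_B = -381/80 kN·m

Load 1 — applied couple M₀=15 kN·m at a=12 m (b=L-a=8):
  R_A = 6M₀ab/L³ = 6·15·12·8/20³ = 27/25 kN
  M_A = M₀b(2a-b)/L² = 15·8·(2·12-8)/20² = 24/5 kN·m
  R_B = -6M₀ab/L³ = -6·15·12·8/20³ = -27/25 kN
  M_B = M₀a(2b-a)/L² = 15·12·(2·8-12)/20² = 9/5 kN·m
Load 2 — point force P=7 kN at a=5 m (b=L-a=15):
  R_A = Pb²(3a+b)/L³ = 7·15²·(3·5+15)/20³ = 189/32 kN
  M_A = Pab²/L² = 7·5·15²/20² = 315/16 kN·m
  R_B = Pa²(a+3b)/L³ = 7·5²·(5+3·15)/20³ = 35/32 kN
  M_B = -Pa²b/L² = -7·5²·15/20² = -105/16 kN·m
Superposition: R_A = 5589/800 kN, M_A = 1959/80 kN·m, R_B = 11/800 kN, M_B = -381/80 kN·m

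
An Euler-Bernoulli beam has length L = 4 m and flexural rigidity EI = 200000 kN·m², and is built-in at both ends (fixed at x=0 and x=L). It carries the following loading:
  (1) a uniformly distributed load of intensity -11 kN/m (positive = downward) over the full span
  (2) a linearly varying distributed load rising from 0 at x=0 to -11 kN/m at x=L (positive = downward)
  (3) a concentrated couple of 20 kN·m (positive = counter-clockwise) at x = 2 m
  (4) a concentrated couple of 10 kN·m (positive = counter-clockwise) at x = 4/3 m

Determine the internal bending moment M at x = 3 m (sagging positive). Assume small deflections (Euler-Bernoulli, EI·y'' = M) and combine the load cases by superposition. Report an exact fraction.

Load 1 — uniform load w=-11 kN/m over full span:
  M_1 = wLx/2 - wL²/12 - wx²/2 = (-11)·4·3/2 - (-11)·4²/12 - (-11)·3²/2 = -11/6 kN·m
Load 2 — triangular load w₀=-11 kN/m (0→w₀ over full span):
  M_2 = 3w₀Lx/20 - w₀L²/30 - w₀x³/(6L) = 3·(-11)·4·3/20 - (-11)·4²/30 - (-11)·3³/(6·4) = -187/120 kN·m
Load 3 — applied couple M₀=20 kN·m at a=2 m (b=L-a=2):
  M_3 = R_Ax - M_A - M₀  [x>a] with R_A=15/2, M_A=5 = (15/2)·3 - 5 - 20 = -5/2 kN·m
Load 4 — applied couple M₀=10 kN·m at a=4/3 m (b=L-a=8/3):
  M_4 = R_Ax - M_A - M₀  [x>a] with R_A=10/3, M_A=0 = (10/3)·3 - 0 - 10 = 0 kN·m
Superposition: M = Σ M_i = -707/120 kN·m ≈ -5.891667 kN·m

M(3) = -707/120 kN·m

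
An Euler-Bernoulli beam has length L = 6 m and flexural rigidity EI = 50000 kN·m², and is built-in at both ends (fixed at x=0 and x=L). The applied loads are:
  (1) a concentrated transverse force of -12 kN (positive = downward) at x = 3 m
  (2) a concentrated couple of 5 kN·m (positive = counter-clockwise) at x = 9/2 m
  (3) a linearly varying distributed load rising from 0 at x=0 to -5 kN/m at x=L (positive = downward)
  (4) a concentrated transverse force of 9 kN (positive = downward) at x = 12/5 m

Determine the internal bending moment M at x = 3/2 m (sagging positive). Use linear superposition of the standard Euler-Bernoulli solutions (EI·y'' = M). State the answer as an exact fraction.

M(3/2) = 1069/2000 kN·m

Load 1 — point force P=-12 kN at a=3 m (b=L-a=3):
  M_1 = Pb²(3a+b)x/L³ - Pab²/L²  [x≤a] = (-12)·3²·(3·3+3)·(3/2)/6³ - (-12)·3·3²/6² = 0 kN·m
Load 2 — applied couple M₀=5 kN·m at a=9/2 m (b=L-a=3/2):
  M_2 = R_Ax - M_A  [x≤a] with R_A=15/16, M_A=25/16 = (15/16)·(3/2) - (25/16) = -5/32 kN·m
Load 3 — triangular load w₀=-5 kN/m (0→w₀ over full span):
  M_3 = 3w₀Lx/20 - w₀L²/30 - w₀x³/(6L) = 3·(-5)·6·(3/2)/20 - (-5)·6²/30 - (-5)·(3/2)³/(6·6) = -9/32 kN·m
Load 4 — point force P=9 kN at a=12/5 m (b=L-a=18/5):
  M_4 = Pb²(3a+b)x/L³ - Pab²/L²  [x≤a] = 9·(18/5)²·(3·(12/5)+(18/5))·(3/2)/6³ - 9·(12/5)·(18/5)²/6² = 243/250 kN·m
Superposition: M = Σ M_i = 1069/2000 kN·m ≈ 0.534500 kN·m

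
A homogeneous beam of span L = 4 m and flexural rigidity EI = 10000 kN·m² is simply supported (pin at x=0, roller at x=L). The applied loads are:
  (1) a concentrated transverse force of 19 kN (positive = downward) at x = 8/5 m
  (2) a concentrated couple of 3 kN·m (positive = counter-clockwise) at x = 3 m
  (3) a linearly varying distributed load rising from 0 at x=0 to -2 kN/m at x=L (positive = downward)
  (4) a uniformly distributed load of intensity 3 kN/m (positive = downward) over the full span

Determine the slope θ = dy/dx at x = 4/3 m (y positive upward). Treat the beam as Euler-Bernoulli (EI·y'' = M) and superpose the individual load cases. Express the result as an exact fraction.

θ(4/3) = -3101483/2430000000 rad

Load 1 — point force P=19 kN at a=8/5 m (b=L-a=12/5):
  θ_1 = -Pb(L²-b²-3x²)/(6LEI)  [x≤a] = -19·(12/5)·(4²-(12/5)²-3·(4/3)²)/(6·4·10000) = -437/468750 rad
Load 2 — applied couple M₀=3 kN·m at a=3 m (b=L-a=1):
  θ_2 = (M₀x²/(2L)+C₁)/EI  [x≤a] with C₁=M₀(3b²-L²)/(6L)=-13/8 = (3·(4/3)²/(2·4)+(-13/8))/10000 = -23/240000 rad
Load 3 — triangular load w₀=-2 kN/m (0→w₀ over full span):
  θ_3 = -w₀(7L⁴-30L²x²+15x⁴)/(360LEI) = -(-2)·(7·4⁴-30·4²·(4/3)²+15·(4/3)⁴)/(360·4·10000) = 104/759375 rad
Load 4 — uniform load w=3 kN/m over full span:
  θ_4 = -w(L³-6Lx²+4x³)/(24EI) = -3·(4³-6·4·(4/3)²+4·(4/3)³)/(24·10000) = -13/33750 rad
Superposition: θ = Σ θ_i = -3101483/2430000000 rad ≈ -0.001276 rad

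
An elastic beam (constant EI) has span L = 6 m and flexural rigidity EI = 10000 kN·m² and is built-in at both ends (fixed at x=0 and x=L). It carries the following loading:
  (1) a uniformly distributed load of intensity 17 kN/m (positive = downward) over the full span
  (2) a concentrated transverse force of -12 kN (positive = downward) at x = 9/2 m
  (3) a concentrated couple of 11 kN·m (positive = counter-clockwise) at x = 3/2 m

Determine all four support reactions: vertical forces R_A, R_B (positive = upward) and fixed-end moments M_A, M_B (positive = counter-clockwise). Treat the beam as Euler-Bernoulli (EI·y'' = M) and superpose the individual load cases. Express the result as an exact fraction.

Load 1 — uniform load w=17 kN/m over full span:
  R_A = wL/2 = 17·6/2 = 51 kN
  M_A = wL²/12 = 17·6²/12 = 51 kN·m
  R_B = wL/2 = 17·6/2 = 51 kN
  M_B = -wL²/12 = -17·6²/12 = -51 kN·m
Load 2 — point force P=-12 kN at a=9/2 m (b=L-a=3/2):
  R_A = Pb²(3a+b)/L³ = (-12)·(3/2)²·(3·(9/2)+(3/2))/6³ = -15/8 kN
  M_A = Pab²/L² = (-12)·(9/2)·(3/2)²/6² = -27/8 kN·m
  R_B = Pa²(a+3b)/L³ = (-12)·(9/2)²·((9/2)+3·(3/2))/6³ = -81/8 kN
  M_B = -Pa²b/L² = -(-12)·(9/2)²·(3/2)/6² = 81/8 kN·m
Load 3 — applied couple M₀=11 kN·m at a=3/2 m (b=L-a=9/2):
  R_A = 6M₀ab/L³ = 6·11·(3/2)·(9/2)/6³ = 33/16 kN
  M_A = M₀b(2a-b)/L² = 11·(9/2)·(2·(3/2)-(9/2))/6² = -33/16 kN·m
  R_B = -6M₀ab/L³ = -6·11·(3/2)·(9/2)/6³ = -33/16 kN
  M_B = M₀a(2b-a)/L² = 11·(3/2)·(2·(9/2)-(3/2))/6² = 55/16 kN·m
Superposition: R_A = 819/16 kN, M_A = 729/16 kN·m, R_B = 621/16 kN, M_B = -599/16 kN·m

R_A = 819/16 kN, M_A = 729/16 kN·m, R_B = 621/16 kN, M_B = -599/16 kN·m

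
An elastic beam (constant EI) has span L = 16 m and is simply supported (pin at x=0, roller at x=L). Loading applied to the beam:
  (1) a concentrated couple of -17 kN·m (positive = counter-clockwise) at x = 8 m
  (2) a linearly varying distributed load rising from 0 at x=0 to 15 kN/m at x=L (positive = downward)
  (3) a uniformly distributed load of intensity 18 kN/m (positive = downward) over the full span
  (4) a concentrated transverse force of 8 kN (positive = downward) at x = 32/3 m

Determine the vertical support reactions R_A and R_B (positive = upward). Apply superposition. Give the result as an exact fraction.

R_A = 8909/48 kN, R_B = 11059/48 kN

Load 1 — applied couple M₀=-17 kN·m at a=8 m (b=L-a=8):
  R_A = M₀/L = (-17)/16 = -17/16 kN
  R_B = -M₀/L = -(-17)/16 = 17/16 kN
Load 2 — triangular load w₀=15 kN/m (0→w₀ over full span):
  R_A = w₀L/6 = 15·16/6 = 40 kN
  R_B = w₀L/3 = 15·16/3 = 80 kN
Load 3 — uniform load w=18 kN/m over full span:
  R_A = wL/2 = 18·16/2 = 144 kN
  R_B = wL/2 = 18·16/2 = 144 kN
Load 4 — point force P=8 kN at a=32/3 m (b=L-a=16/3):
  R_A = Pb/L = 8·(16/3)/16 = 8/3 kN
  R_B = Pa/L = 8·(32/3)/16 = 16/3 kN
Superposition: R_A = 8909/48 kN, R_B = 11059/48 kN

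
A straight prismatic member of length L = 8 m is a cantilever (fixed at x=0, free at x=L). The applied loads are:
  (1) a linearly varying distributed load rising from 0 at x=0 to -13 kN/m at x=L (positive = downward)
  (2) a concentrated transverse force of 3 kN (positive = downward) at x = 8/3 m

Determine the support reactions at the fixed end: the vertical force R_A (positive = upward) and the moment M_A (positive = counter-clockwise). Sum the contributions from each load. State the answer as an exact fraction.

Load 1 — triangular load w₀=-13 kN/m (0→w₀ over full span):
  R_A = w₀L/2 = (-13)·8/2 = -52 kN
  M_A = w₀L²/3 = (-13)·8²/3 = -832/3 kN·m
Load 2 — point force P=3 kN at a=8/3 m (b=L-a=16/3):
  R_A = P = 3 kN
  M_A = Pa = 3·(8/3) = 8 kN·m
Superposition: R_A = -49 kN, M_A = -808/3 kN·m

R_A = -49 kN, M_A = -808/3 kN·m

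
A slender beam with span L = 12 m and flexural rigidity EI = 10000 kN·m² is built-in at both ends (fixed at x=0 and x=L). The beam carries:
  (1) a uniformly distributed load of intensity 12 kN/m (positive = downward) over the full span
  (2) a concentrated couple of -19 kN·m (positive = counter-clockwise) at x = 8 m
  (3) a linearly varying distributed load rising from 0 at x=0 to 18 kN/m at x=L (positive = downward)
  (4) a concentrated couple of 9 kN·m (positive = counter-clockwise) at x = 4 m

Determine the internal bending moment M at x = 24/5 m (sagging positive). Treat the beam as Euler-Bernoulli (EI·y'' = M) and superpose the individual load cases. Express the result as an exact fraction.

M(24/5) = 12104/125 kN·m

Load 1 — uniform load w=12 kN/m over full span:
  M_1 = wLx/2 - wL²/12 - wx²/2 = 12·12·(24/5)/2 - 12·12²/12 - 12·(24/5)²/2 = 1584/25 kN·m
Load 2 — applied couple M₀=-19 kN·m at a=8 m (b=L-a=4):
  M_2 = R_Ax - M_A  [x≤a] with R_A=-19/9, M_A=-19/3 = (-19/9)·(24/5) - (-19/3) = -19/5 kN·m
Load 3 — triangular load w₀=18 kN/m (0→w₀ over full span):
  M_3 = 3w₀Lx/20 - w₀L²/30 - w₀x³/(6L) = 3·18·12·(24/5)/20 - 18·12²/30 - 18·(24/5)³/(6·12) = 5184/125 kN·m
Load 4 — applied couple M₀=9 kN·m at a=4 m (b=L-a=8):
  M_4 = R_Ax - M_A - M₀  [x>a] with R_A=1, M_A=0 = 1·(24/5) - 0 - 9 = -21/5 kN·m
Superposition: M = Σ M_i = 12104/125 kN·m ≈ 96.832000 kN·m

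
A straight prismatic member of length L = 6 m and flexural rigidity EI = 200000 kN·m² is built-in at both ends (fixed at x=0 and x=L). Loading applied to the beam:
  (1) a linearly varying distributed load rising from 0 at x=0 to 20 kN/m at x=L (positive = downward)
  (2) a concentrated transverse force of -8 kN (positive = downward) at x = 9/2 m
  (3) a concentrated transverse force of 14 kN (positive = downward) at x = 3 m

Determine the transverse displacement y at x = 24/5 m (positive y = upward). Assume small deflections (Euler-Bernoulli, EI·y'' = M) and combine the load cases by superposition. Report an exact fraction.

Load 1 — triangular load w₀=20 kN/m (0→w₀ over full span):
  y_1 = -w₀x²(L-x)²(x+2L)/(120LEI) = -20·(24/5)²·(6-(24/5))²·((24/5)+2·6)/(120·6·200000) = -756/9765625 m
Load 2 — point force P=-8 kN at a=9/2 m (b=L-a=3/2):
  y_2 = -Pa²(L-x)²(3bL-(3b+a)(L-x))/(6L³EI)  [x>a] = -(-8)·(9/2)²·(6-(24/5))²·(3·(3/2)·6-(3·(3/2)+(9/2))·(6-(24/5)))/(6·6³·200000) = 729/50000000 m
Load 3 — point force P=14 kN at a=3 m (b=L-a=3):
  y_3 = -Pa²(L-x)²(3bL-(3b+a)(L-x))/(6L³EI)  [x>a] = -14·3²·(6-(24/5))²·(3·3·6-(3·3+3)·(6-(24/5)))/(6·6³·200000) = -693/25000000 m
Superposition: y = Σ y_i = -113193/1250000000 m ≈ -0.000091 m

y(24/5) = -113193/1250000000 m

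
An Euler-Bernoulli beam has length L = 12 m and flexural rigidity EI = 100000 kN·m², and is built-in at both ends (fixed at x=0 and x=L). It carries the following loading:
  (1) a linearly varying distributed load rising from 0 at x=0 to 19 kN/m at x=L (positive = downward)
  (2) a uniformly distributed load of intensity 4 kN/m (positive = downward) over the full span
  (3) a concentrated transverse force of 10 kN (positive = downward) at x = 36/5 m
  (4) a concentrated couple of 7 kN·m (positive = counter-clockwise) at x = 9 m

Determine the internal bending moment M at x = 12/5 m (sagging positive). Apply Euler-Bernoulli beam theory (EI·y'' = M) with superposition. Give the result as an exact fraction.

Load 1 — triangular load w₀=19 kN/m (0→w₀ over full span):
  M_1 = 3w₀Lx/20 - w₀L²/30 - w₀x³/(6L) = 3·19·12·(12/5)/20 - 19·12²/30 - 19·(12/5)³/(6·12) = -1596/125 kN·m
Load 2 — uniform load w=4 kN/m over full span:
  M_2 = wLx/2 - wL²/12 - wx²/2 = 4·12·(12/5)/2 - 4·12²/12 - 4·(12/5)²/2 = -48/25 kN·m
Load 3 — point force P=10 kN at a=36/5 m (b=L-a=24/5):
  M_3 = Pb²(3a+b)x/L³ - Pab²/L²  [x≤a] = 10·(24/5)²·(3·(36/5)+(24/5))·(12/5)/12³ - 10·(36/5)·(24/5)²/12² = -384/125 kN·m
Load 4 — applied couple M₀=7 kN·m at a=9 m (b=L-a=3):
  M_4 = R_Ax - M_A  [x≤a] with R_A=21/32, M_A=35/16 = (21/32)·(12/5) - (35/16) = -49/80 kN·m
Superposition: M = Σ M_i = -7349/400 kN·m ≈ -18.372500 kN·m

M(12/5) = -7349/400 kN·m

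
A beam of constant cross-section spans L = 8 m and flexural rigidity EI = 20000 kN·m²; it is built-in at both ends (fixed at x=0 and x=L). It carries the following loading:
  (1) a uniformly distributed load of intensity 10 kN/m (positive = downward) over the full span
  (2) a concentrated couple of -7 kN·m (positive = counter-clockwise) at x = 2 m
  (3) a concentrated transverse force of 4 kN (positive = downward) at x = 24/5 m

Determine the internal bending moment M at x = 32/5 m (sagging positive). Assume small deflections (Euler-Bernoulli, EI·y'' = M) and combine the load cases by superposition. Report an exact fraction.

M(32/5) = -96199/30000 kN·m

Load 1 — uniform load w=10 kN/m over full span:
  M_1 = wLx/2 - wL²/12 - wx²/2 = 10·8·(32/5)/2 - 10·8²/12 - 10·(32/5)²/2 = -32/15 kN·m
Load 2 — applied couple M₀=-7 kN·m at a=2 m (b=L-a=6):
  M_2 = R_Ax - M_A - M₀  [x>a] with R_A=-63/64, M_A=21/16 = (-63/64)·(32/5) - (21/16) - (-7) = -49/80 kN·m
Load 3 — point force P=4 kN at a=24/5 m (b=L-a=16/5):
  M_3 = Pa²(a+3b)(L-x)/L³ - Pa²b/L²  [x>a] = 4·(24/5)²·((24/5)+3·(16/5))·(8-(32/5))/8³ - 4·(24/5)²·(16/5)/8² = -288/625 kN·m
Superposition: M = Σ M_i = -96199/30000 kN·m ≈ -3.206633 kN·m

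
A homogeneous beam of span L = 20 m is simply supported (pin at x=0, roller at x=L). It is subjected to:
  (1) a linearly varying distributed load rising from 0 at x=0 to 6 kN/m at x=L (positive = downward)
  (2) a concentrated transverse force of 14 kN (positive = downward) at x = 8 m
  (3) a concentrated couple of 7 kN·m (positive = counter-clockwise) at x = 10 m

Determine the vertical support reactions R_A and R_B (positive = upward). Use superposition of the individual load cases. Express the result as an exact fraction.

R_A = 115/4 kN, R_B = 181/4 kN

Load 1 — triangular load w₀=6 kN/m (0→w₀ over full span):
  R_A = w₀L/6 = 6·20/6 = 20 kN
  R_B = w₀L/3 = 6·20/3 = 40 kN
Load 2 — point force P=14 kN at a=8 m (b=L-a=12):
  R_A = Pb/L = 14·12/20 = 42/5 kN
  R_B = Pa/L = 14·8/20 = 28/5 kN
Load 3 — applied couple M₀=7 kN·m at a=10 m (b=L-a=10):
  R_A = M₀/L = 7/20 kN
  R_B = -M₀/L = -7/20 kN
Superposition: R_A = 115/4 kN, R_B = 181/4 kN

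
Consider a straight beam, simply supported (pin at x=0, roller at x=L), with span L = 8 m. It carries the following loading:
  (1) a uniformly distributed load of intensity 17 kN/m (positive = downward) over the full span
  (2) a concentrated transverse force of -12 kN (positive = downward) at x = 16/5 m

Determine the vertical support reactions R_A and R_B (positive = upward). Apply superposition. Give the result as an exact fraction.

R_A = 304/5 kN, R_B = 316/5 kN

Load 1 — uniform load w=17 kN/m over full span:
  R_A = wL/2 = 17·8/2 = 68 kN
  R_B = wL/2 = 17·8/2 = 68 kN
Load 2 — point force P=-12 kN at a=16/5 m (b=L-a=24/5):
  R_A = Pb/L = (-12)·(24/5)/8 = -36/5 kN
  R_B = Pa/L = (-12)·(16/5)/8 = -24/5 kN
Superposition: R_A = 304/5 kN, R_B = 316/5 kN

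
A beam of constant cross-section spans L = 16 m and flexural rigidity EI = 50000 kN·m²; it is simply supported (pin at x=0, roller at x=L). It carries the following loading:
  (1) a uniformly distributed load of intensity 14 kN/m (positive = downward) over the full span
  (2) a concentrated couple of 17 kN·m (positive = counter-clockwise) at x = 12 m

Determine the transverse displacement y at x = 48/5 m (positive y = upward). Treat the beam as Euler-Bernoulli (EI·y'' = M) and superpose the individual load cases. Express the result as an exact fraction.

y(48/5) = -904217/3906250 m

Load 1 — uniform load w=14 kN/m over full span:
  y_1 = -wx(L³-2Lx²+x³)/(24EI) = -14·(48/5)·(16³-2·16·(48/5)²+(48/5)³)/(24·50000) = -444416/1953125 m
Load 2 — applied couple M₀=17 kN·m at a=12 m (b=L-a=4):
  y_2 = (M₀x³/(6L)+C₁x)/EI  [x≤a] with C₁=M₀(3b²-L²)/(6L)=-221/6 = (17·(48/5)³/(6·16)+(-221/6)·(48/5))/50000 = -3077/781250 m
Superposition: y = Σ y_i = -904217/3906250 m ≈ -0.231480 m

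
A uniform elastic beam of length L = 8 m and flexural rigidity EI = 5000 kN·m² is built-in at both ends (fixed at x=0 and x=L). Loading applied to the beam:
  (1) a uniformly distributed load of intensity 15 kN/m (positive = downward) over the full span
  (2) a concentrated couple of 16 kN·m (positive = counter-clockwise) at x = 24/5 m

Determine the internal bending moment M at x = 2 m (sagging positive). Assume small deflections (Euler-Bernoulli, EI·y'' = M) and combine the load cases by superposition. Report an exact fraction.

M(2) = 266/25 kN·m

Load 1 — uniform load w=15 kN/m over full span:
  M_1 = wLx/2 - wL²/12 - wx²/2 = 15·8·2/2 - 15·8²/12 - 15·2²/2 = 10 kN·m
Load 2 — applied couple M₀=16 kN·m at a=24/5 m (b=L-a=16/5):
  M_2 = R_Ax - M_A  [x≤a] with R_A=72/25, M_A=128/25 = (72/25)·2 - (128/25) = 16/25 kN·m
Superposition: M = Σ M_i = 266/25 kN·m ≈ 10.640000 kN·m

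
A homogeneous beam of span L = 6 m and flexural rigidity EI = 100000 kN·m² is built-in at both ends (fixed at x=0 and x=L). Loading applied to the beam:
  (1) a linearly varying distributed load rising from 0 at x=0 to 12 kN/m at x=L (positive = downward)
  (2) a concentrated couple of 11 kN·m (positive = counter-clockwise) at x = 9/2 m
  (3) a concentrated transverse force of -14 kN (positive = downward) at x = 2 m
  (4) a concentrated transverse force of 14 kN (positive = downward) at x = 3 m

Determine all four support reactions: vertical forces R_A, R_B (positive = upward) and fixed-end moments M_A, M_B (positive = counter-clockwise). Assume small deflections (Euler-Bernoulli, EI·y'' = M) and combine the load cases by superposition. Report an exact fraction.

R_A = 20503/2160 kN, M_A = 11443/720 kN·m, R_B = 57257/2160 kN, M_B = -20117/720 kN·m

Load 1 — triangular load w₀=12 kN/m (0→w₀ over full span):
  R_A = 3w₀L/20 = 3·12·6/20 = 54/5 kN
  M_A = w₀L²/30 = 12·6²/30 = 72/5 kN·m
  R_B = 7w₀L/20 = 7·12·6/20 = 126/5 kN
  M_B = -w₀L²/20 = -12·6²/20 = -108/5 kN·m
Load 2 — applied couple M₀=11 kN·m at a=9/2 m (b=L-a=3/2):
  R_A = 6M₀ab/L³ = 6·11·(9/2)·(3/2)/6³ = 33/16 kN
  M_A = M₀b(2a-b)/L² = 11·(3/2)·(2·(9/2)-(3/2))/6² = 55/16 kN·m
  R_B = -6M₀ab/L³ = -6·11·(9/2)·(3/2)/6³ = -33/16 kN
  M_B = M₀a(2b-a)/L² = 11·(9/2)·(2·(3/2)-(9/2))/6² = -33/16 kN·m
Load 3 — point force P=-14 kN at a=2 m (b=L-a=4):
  R_A = Pb²(3a+b)/L³ = (-14)·4²·(3·2+4)/6³ = -280/27 kN
  M_A = Pab²/L² = (-14)·2·4²/6² = -112/9 kN·m
  R_B = Pa²(a+3b)/L³ = (-14)·2²·(2+3·4)/6³ = -98/27 kN
  M_B = -Pa²b/L² = -(-14)·2²·4/6² = 56/9 kN·m
Load 4 — point force P=14 kN at a=3 m (b=L-a=3):
  R_A = Pb²(3a+b)/L³ = 14·3²·(3·3+3)/6³ = 7 kN
  M_A = Pab²/L² = 14·3·3²/6² = 21/2 kN·m
  R_B = Pa²(a+3b)/L³ = 14·3²·(3+3·3)/6³ = 7 kN
  M_B = -Pa²b/L² = -14·3²·3/6² = -21/2 kN·m
Superposition: R_A = 20503/2160 kN, M_A = 11443/720 kN·m, R_B = 57257/2160 kN, M_B = -20117/720 kN·m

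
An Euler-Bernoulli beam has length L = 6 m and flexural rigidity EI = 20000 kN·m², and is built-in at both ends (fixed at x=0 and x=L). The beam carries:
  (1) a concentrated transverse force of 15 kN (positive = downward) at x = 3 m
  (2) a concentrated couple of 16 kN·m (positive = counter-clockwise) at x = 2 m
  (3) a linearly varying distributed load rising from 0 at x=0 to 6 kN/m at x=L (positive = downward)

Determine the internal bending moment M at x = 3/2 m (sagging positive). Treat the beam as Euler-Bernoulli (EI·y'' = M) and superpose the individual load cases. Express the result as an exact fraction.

Load 1 — point force P=15 kN at a=3 m (b=L-a=3):
  M_1 = Pb²(3a+b)x/L³ - Pab²/L²  [x≤a] = 15·3²·(3·3+3)·(3/2)/6³ - 15·3·3²/6² = 0 kN·m
Load 2 — applied couple M₀=16 kN·m at a=2 m (b=L-a=4):
  M_2 = R_Ax - M_A  [x≤a] with R_A=32/9, M_A=0 = (32/9)·(3/2) - 0 = 16/3 kN·m
Load 3 — triangular load w₀=6 kN/m (0→w₀ over full span):
  M_3 = 3w₀Lx/20 - w₀L²/30 - w₀x³/(6L) = 3·6·6·(3/2)/20 - 6·6²/30 - 6·(3/2)³/(6·6) = 27/80 kN·m
Superposition: M = Σ M_i = 1361/240 kN·m ≈ 5.670833 kN·m

M(3/2) = 1361/240 kN·m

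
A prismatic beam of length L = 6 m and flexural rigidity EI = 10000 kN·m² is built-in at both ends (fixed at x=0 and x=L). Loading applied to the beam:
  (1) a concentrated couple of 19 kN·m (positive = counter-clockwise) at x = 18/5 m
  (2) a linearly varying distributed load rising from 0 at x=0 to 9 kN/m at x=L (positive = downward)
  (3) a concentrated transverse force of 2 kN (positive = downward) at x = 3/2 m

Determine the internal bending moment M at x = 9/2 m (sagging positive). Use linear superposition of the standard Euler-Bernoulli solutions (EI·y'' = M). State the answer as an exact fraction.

M(9/2) = -357/200 kN·m

Load 1 — applied couple M₀=19 kN·m at a=18/5 m (b=L-a=12/5):
  M_1 = R_Ax - M_A - M₀  [x>a] with R_A=114/25, M_A=152/25 = (114/25)·(9/2) - (152/25) - 19 = -114/25 kN·m
Load 2 — triangular load w₀=9 kN/m (0→w₀ over full span):
  M_2 = 3w₀Lx/20 - w₀L²/30 - w₀x³/(6L) = 3·9·6·(9/2)/20 - 9·6²/30 - 9·(9/2)³/(6·6) = 459/160 kN·m
Load 3 — point force P=2 kN at a=3/2 m (b=L-a=9/2):
  M_3 = Pa²(a+3b)(L-x)/L³ - Pa²b/L²  [x>a] = 2·(3/2)²·((3/2)+3·(9/2))·(6-(9/2))/6³ - 2·(3/2)²·(9/2)/6² = -3/32 kN·m
Superposition: M = Σ M_i = -357/200 kN·m ≈ -1.785000 kN·m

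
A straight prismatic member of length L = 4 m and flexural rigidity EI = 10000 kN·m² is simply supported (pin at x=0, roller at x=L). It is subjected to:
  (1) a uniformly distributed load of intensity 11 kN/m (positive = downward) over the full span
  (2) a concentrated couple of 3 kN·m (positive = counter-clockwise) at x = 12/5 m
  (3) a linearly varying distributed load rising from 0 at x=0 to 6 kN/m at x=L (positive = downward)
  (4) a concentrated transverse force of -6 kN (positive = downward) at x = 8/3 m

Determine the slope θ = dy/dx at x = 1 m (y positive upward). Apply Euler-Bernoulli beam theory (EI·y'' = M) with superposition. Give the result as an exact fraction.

Load 1 — uniform load w=11 kN/m over full span:
  θ_1 = -w(L³-6Lx²+4x³)/(24EI) = -11·(4³-6·4·1²+4·1³)/(24·10000) = -121/60000 rad
Load 2 — applied couple M₀=3 kN·m at a=12/5 m (b=L-a=8/5):
  θ_2 = (M₀x²/(2L)+C₁)/EI  [x≤a] with C₁=M₀(3b²-L²)/(6L)=-26/25 = (3·1²/(2·4)+(-26/25))/10000 = -133/2000000 rad
Load 3 — triangular load w₀=6 kN/m (0→w₀ over full span):
  θ_3 = -w₀(7L⁴-30L²x²+15x⁴)/(360LEI) = -6·(7·4⁴-30·4²·1²+15·1⁴)/(360·4·10000) = -1327/2400000 rad
Load 4 — point force P=-6 kN at a=8/3 m (b=L-a=4/3):
  θ_4 = -Pb(L²-b²-3x²)/(6LEI)  [x≤a] = -(-6)·(4/3)·(4²-(4/3)²-3·1²)/(6·4·10000) = 101/270000 rad
Superposition: θ = Σ θ_i = -244297/108000000 rad ≈ -0.002262 rad

θ(1) = -244297/108000000 rad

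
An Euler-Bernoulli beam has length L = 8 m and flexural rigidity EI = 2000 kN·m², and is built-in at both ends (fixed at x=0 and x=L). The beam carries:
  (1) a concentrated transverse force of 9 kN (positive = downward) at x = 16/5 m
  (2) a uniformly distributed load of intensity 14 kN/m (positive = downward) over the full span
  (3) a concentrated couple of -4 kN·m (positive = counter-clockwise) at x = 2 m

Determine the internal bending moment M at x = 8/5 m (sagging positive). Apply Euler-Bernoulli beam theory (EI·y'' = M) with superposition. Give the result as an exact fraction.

Load 1 — point force P=9 kN at a=16/5 m (b=L-a=24/5):
  M_1 = Pb²(3a+b)x/L³ - Pab²/L²  [x≤a] = 9·(24/5)²·(3·(16/5)+(24/5))·(8/5)/8³ - 9·(16/5)·(24/5)²/8² = -648/625 kN·m
Load 2 — uniform load w=14 kN/m over full span:
  M_2 = wLx/2 - wL²/12 - wx²/2 = 14·8·(8/5)/2 - 14·8²/12 - 14·(8/5)²/2 = -224/75 kN·m
Load 3 — applied couple M₀=-4 kN·m at a=2 m (b=L-a=6):
  M_3 = R_Ax - M_A  [x≤a] with R_A=-9/16, M_A=3/4 = (-9/16)·(8/5) - (3/4) = -33/20 kN·m
Superposition: M = Σ M_i = -42551/7500 kN·m ≈ -5.673467 kN·m

M(8/5) = -42551/7500 kN·m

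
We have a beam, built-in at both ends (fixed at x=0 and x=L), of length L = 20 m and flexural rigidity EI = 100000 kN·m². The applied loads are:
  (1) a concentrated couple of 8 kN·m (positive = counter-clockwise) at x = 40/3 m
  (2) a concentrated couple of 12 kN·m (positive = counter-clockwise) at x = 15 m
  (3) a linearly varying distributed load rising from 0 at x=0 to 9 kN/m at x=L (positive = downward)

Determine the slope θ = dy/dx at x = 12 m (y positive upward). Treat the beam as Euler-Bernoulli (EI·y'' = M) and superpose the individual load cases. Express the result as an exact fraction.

Load 1 — applied couple M₀=8 kN·m at a=40/3 m (b=L-a=20/3):
  θ_1 = (R_Ax²/2 - M_Ax)/EI  [x≤a] with R_A=8/15, M_A=8/3 = ((8/15)·12²/2 - (8/3)·12)/100000 = 1/15625 rad
Load 2 — applied couple M₀=12 kN·m at a=15 m (b=L-a=5):
  θ_2 = (R_Ax²/2 - M_Ax)/EI  [x≤a] with R_A=27/40, M_A=15/4 = ((27/40)·12²/2 - (15/4)·12)/100000 = 9/250000 rad
Load 3 — triangular load w₀=9 kN/m (0→w₀ over full span):
  θ_3 = -w₀(2x(L-x)(L-2x)(x+2L)+x²(L-x)²)/(120LEI) = -9·(2·12·(20-12)·(20-2·12)·(12+2·20)+12²·(20-12)²)/(120·20·100000) = 18/15625 rad
Superposition: θ = Σ θ_i = 313/250000 rad ≈ 0.001252 rad

θ(12) = 313/250000 rad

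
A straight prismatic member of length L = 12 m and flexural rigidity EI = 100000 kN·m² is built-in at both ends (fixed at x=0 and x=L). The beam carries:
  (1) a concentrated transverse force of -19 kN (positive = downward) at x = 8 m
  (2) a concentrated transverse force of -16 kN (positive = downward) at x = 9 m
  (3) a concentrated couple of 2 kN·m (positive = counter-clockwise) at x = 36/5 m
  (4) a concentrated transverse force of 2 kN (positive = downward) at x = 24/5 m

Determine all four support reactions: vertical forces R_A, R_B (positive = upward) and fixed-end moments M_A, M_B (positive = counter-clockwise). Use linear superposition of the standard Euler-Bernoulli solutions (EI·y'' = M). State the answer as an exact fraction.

R_A = -39757/6750 kN, M_A = -24517/1125 kN·m, R_B = -182993/6750 kN, M_B = 66053/1125 kN·m

Load 1 — point force P=-19 kN at a=8 m (b=L-a=4):
  R_A = Pb²(3a+b)/L³ = (-19)·4²·(3·8+4)/12³ = -133/27 kN
  M_A = Pab²/L² = (-19)·8·4²/12² = -152/9 kN·m
  R_B = Pa²(a+3b)/L³ = (-19)·8²·(8+3·4)/12³ = -380/27 kN
  M_B = -Pa²b/L² = -(-19)·8²·4/12² = 304/9 kN·m
Load 2 — point force P=-16 kN at a=9 m (b=L-a=3):
  R_A = Pb²(3a+b)/L³ = (-16)·3²·(3·9+3)/12³ = -5/2 kN
  M_A = Pab²/L² = (-16)·9·3²/12² = -9 kN·m
  R_B = Pa²(a+3b)/L³ = (-16)·9²·(9+3·3)/12³ = -27/2 kN
  M_B = -Pa²b/L² = -(-16)·9²·3/12² = 27 kN·m
Load 3 — applied couple M₀=2 kN·m at a=36/5 m (b=L-a=24/5):
  R_A = 6M₀ab/L³ = 6·2·(36/5)·(24/5)/12³ = 6/25 kN
  M_A = M₀b(2a-b)/L² = 2·(24/5)·(2·(36/5)-(24/5))/12² = 16/25 kN·m
  R_B = -6M₀ab/L³ = -6·2·(36/5)·(24/5)/12³ = -6/25 kN
  M_B = M₀a(2b-a)/L² = 2·(36/5)·(2·(24/5)-(36/5))/12² = 6/25 kN·m
Load 4 — point force P=2 kN at a=24/5 m (b=L-a=36/5):
  R_A = Pb²(3a+b)/L³ = 2·(36/5)²·(3·(24/5)+(36/5))/12³ = 162/125 kN
  M_A = Pab²/L² = 2·(24/5)·(36/5)²/12² = 432/125 kN·m
  R_B = Pa²(a+3b)/L³ = 2·(24/5)²·((24/5)+3·(36/5))/12³ = 88/125 kN
  M_B = -Pa²b/L² = -2·(24/5)²·(36/5)/12² = -288/125 kN·m
Superposition: R_A = -39757/6750 kN, M_A = -24517/1125 kN·m, R_B = -182993/6750 kN, M_B = 66053/1125 kN·m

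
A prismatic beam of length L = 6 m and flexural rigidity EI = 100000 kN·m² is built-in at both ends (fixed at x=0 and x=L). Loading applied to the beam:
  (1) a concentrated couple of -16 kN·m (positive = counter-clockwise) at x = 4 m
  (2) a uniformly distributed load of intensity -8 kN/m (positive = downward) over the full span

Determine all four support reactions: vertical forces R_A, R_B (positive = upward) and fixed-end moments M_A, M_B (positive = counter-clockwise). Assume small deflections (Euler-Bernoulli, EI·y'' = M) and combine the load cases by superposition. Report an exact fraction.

R_A = -248/9 kN, M_A = -88/3 kN·m, R_B = -184/9 kN, M_B = 24 kN·m

Load 1 — applied couple M₀=-16 kN·m at a=4 m (b=L-a=2):
  R_A = 6M₀ab/L³ = 6·(-16)·4·2/6³ = -32/9 kN
  M_A = M₀b(2a-b)/L² = (-16)·2·(2·4-2)/6² = -16/3 kN·m
  R_B = -6M₀ab/L³ = -6·(-16)·4·2/6³ = 32/9 kN
  M_B = M₀a(2b-a)/L² = (-16)·4·(2·2-4)/6² = 0 kN·m
Load 2 — uniform load w=-8 kN/m over full span:
  R_A = wL/2 = (-8)·6/2 = -24 kN
  M_A = wL²/12 = (-8)·6²/12 = -24 kN·m
  R_B = wL/2 = (-8)·6/2 = -24 kN
  M_B = -wL²/12 = -(-8)·6²/12 = 24 kN·m
Superposition: R_A = -248/9 kN, M_A = -88/3 kN·m, R_B = -184/9 kN, M_B = 24 kN·m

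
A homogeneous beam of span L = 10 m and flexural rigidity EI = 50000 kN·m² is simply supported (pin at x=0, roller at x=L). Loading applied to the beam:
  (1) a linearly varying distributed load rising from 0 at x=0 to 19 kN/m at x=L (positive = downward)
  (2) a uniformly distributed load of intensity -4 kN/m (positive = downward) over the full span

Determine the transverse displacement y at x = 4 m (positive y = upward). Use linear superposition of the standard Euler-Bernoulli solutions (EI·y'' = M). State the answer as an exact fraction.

Load 1 — triangular load w₀=19 kN/m (0→w₀ over full span):
  y_1 = -w₀x(7L⁴-10L²x²+3x⁴)/(360LEI) = -19·4·(7·10⁴-10·10²·4²+3·4⁴)/(360·10·50000) = -21679/937500 m
Load 2 — uniform load w=-4 kN/m over full span:
  y_2 = -wx(L³-2Lx²+x³)/(24EI) = -(-4)·4·(10³-2·10·4²+4³)/(24·50000) = 31/3125 m
Superposition: y = Σ y_i = -12379/937500 m ≈ -0.013204 m

y(4) = -12379/937500 m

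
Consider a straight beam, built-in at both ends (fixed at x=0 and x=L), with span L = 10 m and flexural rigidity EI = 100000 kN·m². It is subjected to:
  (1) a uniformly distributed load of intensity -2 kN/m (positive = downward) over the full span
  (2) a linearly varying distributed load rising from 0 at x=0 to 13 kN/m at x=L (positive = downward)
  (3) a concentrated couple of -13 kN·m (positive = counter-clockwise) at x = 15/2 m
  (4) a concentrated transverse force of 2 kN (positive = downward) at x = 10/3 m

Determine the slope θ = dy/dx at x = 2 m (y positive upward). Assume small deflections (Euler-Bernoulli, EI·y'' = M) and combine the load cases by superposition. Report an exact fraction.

θ(2) = -409/1350000 rad

Load 1 — uniform load w=-2 kN/m over full span:
  θ_1 = -wx(L-x)(L-2x)/(12EI) = -(-2)·2·(10-2)·(10-2·2)/(12·100000) = 1/6250 rad
Load 2 — triangular load w₀=13 kN/m (0→w₀ over full span):
  θ_2 = -w₀(2x(L-x)(L-2x)(x+2L)+x²(L-x)²)/(120LEI) = -13·(2·2·(10-2)·(10-2·2)·(2+2·10)+2²·(10-2)²)/(120·10·100000) = -91/187500 rad
Load 3 — applied couple M₀=-13 kN·m at a=15/2 m (b=L-a=5/2):
  θ_3 = (R_Ax²/2 - M_Ax)/EI  [x≤a] with R_A=-117/80, M_A=-65/16 = ((-117/80)·2²/2 - (-65/16)·2)/100000 = 13/250000 rad
Load 4 — point force P=2 kN at a=10/3 m (b=L-a=20/3):
  θ_4 = -Pb²x(2aL-(3a+b)x)/(2L³EI)  [x≤a] = -2·(20/3)²·2·(2·(10/3)·10-(3·(10/3)+(20/3))·2)/(2·10³·100000) = -1/33750 rad
Superposition: θ = Σ θ_i = -409/1350000 rad ≈ -0.000303 rad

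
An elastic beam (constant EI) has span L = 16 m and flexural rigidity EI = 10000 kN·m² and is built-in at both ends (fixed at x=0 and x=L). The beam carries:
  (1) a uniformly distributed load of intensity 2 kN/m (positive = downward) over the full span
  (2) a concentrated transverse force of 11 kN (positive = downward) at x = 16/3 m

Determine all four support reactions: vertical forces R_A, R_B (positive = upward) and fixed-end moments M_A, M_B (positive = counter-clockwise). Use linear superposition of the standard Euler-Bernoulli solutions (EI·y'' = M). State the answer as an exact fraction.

Load 1 — uniform load w=2 kN/m over full span:
  R_A = wL/2 = 2·16/2 = 16 kN
  M_A = wL²/12 = 2·16²/12 = 128/3 kN·m
  R_B = wL/2 = 2·16/2 = 16 kN
  M_B = -wL²/12 = -2·16²/12 = -128/3 kN·m
Load 2 — point force P=11 kN at a=16/3 m (b=L-a=32/3):
  R_A = Pb²(3a+b)/L³ = 11·(32/3)²·(3·(16/3)+(32/3))/16³ = 220/27 kN
  M_A = Pab²/L² = 11·(16/3)·(32/3)²/16² = 704/27 kN·m
  R_B = Pa²(a+3b)/L³ = 11·(16/3)²·((16/3)+3·(32/3))/16³ = 77/27 kN
  M_B = -Pa²b/L² = -11·(16/3)²·(32/3)/16² = -352/27 kN·m
Superposition: R_A = 652/27 kN, M_A = 1856/27 kN·m, R_B = 509/27 kN, M_B = -1504/27 kN·m

R_A = 652/27 kN, M_A = 1856/27 kN·m, R_B = 509/27 kN, M_B = -1504/27 kN·m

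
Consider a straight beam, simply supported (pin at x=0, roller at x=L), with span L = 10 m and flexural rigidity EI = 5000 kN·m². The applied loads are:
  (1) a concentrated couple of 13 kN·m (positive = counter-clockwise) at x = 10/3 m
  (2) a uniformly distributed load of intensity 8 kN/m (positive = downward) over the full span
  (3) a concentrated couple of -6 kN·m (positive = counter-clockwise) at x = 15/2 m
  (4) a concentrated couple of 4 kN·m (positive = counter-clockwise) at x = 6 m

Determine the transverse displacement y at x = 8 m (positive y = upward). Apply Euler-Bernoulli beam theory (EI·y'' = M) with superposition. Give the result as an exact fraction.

Load 1 — applied couple M₀=13 kN·m at a=10/3 m (b=L-a=20/3):
  y_1 = (M₀x³/(6L)-M₀(x-a)²/2+C₁x)/EI  [x>a] with C₁=M₀(3b²-L²)/(6L)=65/9 = (13·8³/(6·10)-13·(8-(10/3))²/2+(65/9)·8)/5000 = 611/112500 m
Load 2 — uniform load w=8 kN/m over full span:
  y_2 = -wx(L³-2Lx²+x³)/(24EI) = -8·8·(10³-2·10·8²+8³)/(24·5000) = -232/1875 m
Load 3 — applied couple M₀=-6 kN·m at a=15/2 m (b=L-a=5/2):
  y_3 = (M₀x³/(6L)-M₀(x-a)²/2+C₁x)/EI  [x>a] with C₁=M₀(3b²-L²)/(6L)=65/8 = ((-6)·8³/(6·10)-(-6)·(8-(15/2))²/2+(65/8)·8)/5000 = 291/100000 m
Load 4 — applied couple M₀=4 kN·m at a=6 m (b=L-a=4):
  y_4 = (M₀x³/(6L)-M₀(x-a)²/2+C₁x)/EI  [x>a] with C₁=M₀(3b²-L²)/(6L)=-52/15 = (4·8³/(6·10)-4·(8-6)²/2+(-52/15)·8)/5000 = -1/3125 m
Superposition: y = Σ y_i = -104141/900000 m ≈ -0.115712 m

y(8) = -104141/900000 m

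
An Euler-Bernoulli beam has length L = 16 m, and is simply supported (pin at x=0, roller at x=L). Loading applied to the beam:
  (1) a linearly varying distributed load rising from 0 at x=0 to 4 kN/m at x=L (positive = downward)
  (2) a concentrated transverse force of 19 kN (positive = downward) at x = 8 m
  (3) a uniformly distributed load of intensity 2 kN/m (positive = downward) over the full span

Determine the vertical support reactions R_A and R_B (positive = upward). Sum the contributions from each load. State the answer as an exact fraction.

R_A = 217/6 kN, R_B = 281/6 kN

Load 1 — triangular load w₀=4 kN/m (0→w₀ over full span):
  R_A = w₀L/6 = 4·16/6 = 32/3 kN
  R_B = w₀L/3 = 4·16/3 = 64/3 kN
Load 2 — point force P=19 kN at a=8 m (b=L-a=8):
  R_A = Pb/L = 19·8/16 = 19/2 kN
  R_B = Pa/L = 19·8/16 = 19/2 kN
Load 3 — uniform load w=2 kN/m over full span:
  R_A = wL/2 = 2·16/2 = 16 kN
  R_B = wL/2 = 2·16/2 = 16 kN
Superposition: R_A = 217/6 kN, R_B = 281/6 kN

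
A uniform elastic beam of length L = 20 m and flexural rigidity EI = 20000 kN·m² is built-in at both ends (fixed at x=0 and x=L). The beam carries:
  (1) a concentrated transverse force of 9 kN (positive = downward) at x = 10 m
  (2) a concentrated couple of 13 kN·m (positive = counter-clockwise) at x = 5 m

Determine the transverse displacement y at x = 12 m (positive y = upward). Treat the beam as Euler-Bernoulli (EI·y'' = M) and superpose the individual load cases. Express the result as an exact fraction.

Load 1 — point force P=9 kN at a=10 m (b=L-a=10):
  y_1 = -Pa²(L-x)²(3bL-(3b+a)(L-x))/(6L³EI)  [x>a] = -9·10²·(20-12)²·(3·10·20-(3·10+10)·(20-12))/(6·20³·20000) = -21/1250 m
Load 2 — applied couple M₀=13 kN·m at a=5 m (b=L-a=15):
  y_2 = (R_Ax³/6 - M_Ax²/2 - M₀(x-a)²/2)/EI  [x>a] with R_A=117/160, M_A=-39/16 = ((117/160)·12³/6 - (-39/16)·12²/2 - 13·(12-5)²/2)/20000 = 169/50000 m
Superposition: y = Σ y_i = -671/50000 m ≈ -0.013420 m

y(12) = -671/50000 m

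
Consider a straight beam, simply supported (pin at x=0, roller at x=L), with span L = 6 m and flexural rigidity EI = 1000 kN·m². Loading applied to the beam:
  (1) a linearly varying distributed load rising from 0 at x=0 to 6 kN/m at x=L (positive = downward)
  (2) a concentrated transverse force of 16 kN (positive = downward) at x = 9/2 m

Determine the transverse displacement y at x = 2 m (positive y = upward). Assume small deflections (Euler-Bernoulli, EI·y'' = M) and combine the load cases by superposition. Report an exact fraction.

Load 1 — triangular load w₀=6 kN/m (0→w₀ over full span):
  y_1 = -w₀x(7L⁴-10L²x²+3x⁴)/(360LEI) = -6·2·(7·6⁴-10·6²·2²+3·2⁴)/(360·6·1000) = -16/375 m
Load 2 — point force P=16 kN at a=9/2 m (b=L-a=3/2):
  y_2 = -Pbx(L²-b²-x²)/(6LEI)  [x≤a] = -16·(3/2)·2·(6²-(3/2)²-2²)/(6·6·1000) = -119/3000 m
Superposition: y = Σ y_i = -247/3000 m ≈ -0.082333 m

y(2) = -247/3000 m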